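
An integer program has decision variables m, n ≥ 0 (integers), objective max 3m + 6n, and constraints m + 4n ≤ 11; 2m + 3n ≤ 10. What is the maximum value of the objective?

The continuous relaxation peaks at (1.4, 2.4) with value 18.60; rounding to a feasible lattice point costs some objective.
(m,n)=(2,2): 1·2+4·2=10≤11, 2·2+3·2=10≤10, objective 18.
(m,n)=(1,2): 1·1+4·2=9≤11, 2·1+3·2=8≤10, objective 15.
(m,n)=(3,1): 1·3+4·1=7≤11, 2·3+3·1=9≤10, objective 15.
No feasible integer point exceeds 18.

18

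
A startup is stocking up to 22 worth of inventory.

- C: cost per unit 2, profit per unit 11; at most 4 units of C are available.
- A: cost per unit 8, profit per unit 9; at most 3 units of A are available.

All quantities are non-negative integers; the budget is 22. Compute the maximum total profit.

Take 4×C and 1×A: cost 16 ≤ 22, profit 4·11 + 1·9 = 53.
C has the best ratio (11/2) and is taken to its limit of 4; remaining capacity is filled optimally with the others.

53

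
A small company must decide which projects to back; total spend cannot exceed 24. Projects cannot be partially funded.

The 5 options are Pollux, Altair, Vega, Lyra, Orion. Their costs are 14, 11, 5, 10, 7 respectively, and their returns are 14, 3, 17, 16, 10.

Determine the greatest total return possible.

43

Allowing fractional choices, the relaxed optimum would be about 45.0, but projects are indivisible.
Vega + Lyra + Orion: cost 5 + 10 + 7 = 22 ≤ 24, return 17 + 16 + 10 = 43.
Vega + Lyra: cost 5 + 10 = 15 ≤ 24, return 17 + 16 = 33.
Best is Vega, Lyra, and Orion with total return 43.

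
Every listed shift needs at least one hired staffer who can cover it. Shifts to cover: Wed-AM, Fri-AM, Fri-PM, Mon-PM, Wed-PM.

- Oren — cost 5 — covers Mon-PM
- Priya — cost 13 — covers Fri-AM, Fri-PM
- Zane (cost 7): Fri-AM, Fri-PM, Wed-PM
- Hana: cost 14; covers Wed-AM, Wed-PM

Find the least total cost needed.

26

This is a weighted set-cover instance.
Choose Oren, Zane, and Hana: together they cover Wed-AM, Fri-AM, Fri-PM, Mon-PM, Wed-PM — every shift.
Total cost: 5 + 7 + 14 = 26.
No cover costs less than 26.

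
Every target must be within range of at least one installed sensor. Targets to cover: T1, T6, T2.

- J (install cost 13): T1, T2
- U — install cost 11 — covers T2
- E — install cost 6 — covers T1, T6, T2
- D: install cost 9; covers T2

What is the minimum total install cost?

6

E alone covers T1, T6, T2 — every target.
Total install cost: 6.
No cover costs less than 6.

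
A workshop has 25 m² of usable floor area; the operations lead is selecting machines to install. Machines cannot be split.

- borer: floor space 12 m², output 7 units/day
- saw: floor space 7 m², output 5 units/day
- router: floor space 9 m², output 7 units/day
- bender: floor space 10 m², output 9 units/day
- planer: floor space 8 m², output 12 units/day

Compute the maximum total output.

Treat it as a binary knapsack problem.
bender + planer: floor space 10 + 8 = 18 ≤ 25, output 9 + 12 = 21.
saw + router + planer: floor space 7 + 9 + 8 = 24 ≤ 25, output 5 + 7 + 12 = 24.
saw + bender + planer: floor space 7 + 10 + 8 = 25 ≤ 25, output 5 + 9 + 12 = 26.
Best is saw, bender, and planer with total output 26.

26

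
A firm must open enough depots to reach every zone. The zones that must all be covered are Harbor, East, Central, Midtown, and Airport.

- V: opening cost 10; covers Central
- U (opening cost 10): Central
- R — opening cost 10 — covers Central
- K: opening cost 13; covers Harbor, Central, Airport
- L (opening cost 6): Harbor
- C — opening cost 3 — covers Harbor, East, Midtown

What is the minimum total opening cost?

16

Choose K and C: together they cover Harbor, East, Central, Midtown, Airport — every zone.
Total opening cost: 13 + 3 = 16.
No cover costs less than 16.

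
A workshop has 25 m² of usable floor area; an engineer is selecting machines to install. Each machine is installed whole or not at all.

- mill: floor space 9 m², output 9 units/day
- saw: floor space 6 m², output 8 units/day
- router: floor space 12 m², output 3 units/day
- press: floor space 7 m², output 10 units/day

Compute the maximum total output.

Take mill, saw, and press: floor space 9 + 6 + 7 = 22 ≤ 25, output 9 + 8 + 10 = 27.
No other feasible combination does better.

27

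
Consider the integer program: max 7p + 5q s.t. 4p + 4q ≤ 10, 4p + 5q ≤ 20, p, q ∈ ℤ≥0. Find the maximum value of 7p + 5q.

14

(p,q)=(2,0): 4·2+4·0=8≤10, 4·2+5·0=8≤20, objective 14.
(p,q)=(1,1): 4·1+4·1=8≤10, 4·1+5·1=9≤20, objective 12.
(p,q)=(1,0): 4·1+4·0=4≤10, 4·1+5·0=4≤20, objective 7.
No feasible integer point exceeds 14.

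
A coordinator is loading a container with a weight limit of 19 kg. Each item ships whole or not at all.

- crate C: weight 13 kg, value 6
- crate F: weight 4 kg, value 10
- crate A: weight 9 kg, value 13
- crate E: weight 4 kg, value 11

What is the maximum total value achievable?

Treat it as a binary knapsack problem.
Take crate F, crate A, and crate E: weight 4 + 9 + 4 = 17 ≤ 19, value 10 + 13 + 11 = 34.
No other feasible combination does better.

34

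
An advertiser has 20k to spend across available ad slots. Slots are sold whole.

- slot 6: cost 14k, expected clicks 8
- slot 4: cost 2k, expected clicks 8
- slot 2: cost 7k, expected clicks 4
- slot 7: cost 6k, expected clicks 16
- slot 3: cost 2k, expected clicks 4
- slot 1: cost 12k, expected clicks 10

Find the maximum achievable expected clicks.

Treat it as a binary knapsack problem.
slot 4 + slot 7 + slot 1: cost 2 + 6 + 12 = 20 ≤ 20, expected clicks 8 + 16 + 10 = 34.
slot 4 + slot 2 + slot 7 + slot 3: cost 2 + 7 + 6 + 2 = 17 ≤ 20, expected clicks 8 + 4 + 16 + 4 = 32.
slot 7 + slot 3 + slot 1: cost 6 + 2 + 12 = 20 ≤ 20, expected clicks 16 + 4 + 10 = 30.
Best is slot 4, slot 7, and slot 1 with total expected clicks 34.

34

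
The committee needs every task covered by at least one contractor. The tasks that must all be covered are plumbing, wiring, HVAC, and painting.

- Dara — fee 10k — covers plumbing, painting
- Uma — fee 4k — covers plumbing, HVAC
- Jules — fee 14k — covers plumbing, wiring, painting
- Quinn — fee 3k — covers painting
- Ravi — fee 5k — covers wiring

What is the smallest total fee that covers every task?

This is a weighted set-cover instance.
Choose Uma, Quinn, and Ravi: together they cover plumbing, wiring, HVAC, painting — every task.
Total fee: 4 + 3 + 5 = 12.
No cover costs less than 12.

12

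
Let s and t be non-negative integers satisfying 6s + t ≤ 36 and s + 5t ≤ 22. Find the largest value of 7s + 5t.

Relaxing integrality, the LP optimum is 54.69 at (s,t) = (5.45, 3.31), which is not an integer point.
(s,t)=(5,3): 6·5+1·3=33≤36, 1·5+5·3=20≤22, objective 50.
(s,t)=(5,2): 6·5+1·2=32≤36, 1·5+5·2=15≤22, objective 45.
(s,t)=(4,3): 6·4+1·3=27≤36, 1·4+5·3=19≤22, objective 43.
The best lattice point is (5,3), giving 50.

50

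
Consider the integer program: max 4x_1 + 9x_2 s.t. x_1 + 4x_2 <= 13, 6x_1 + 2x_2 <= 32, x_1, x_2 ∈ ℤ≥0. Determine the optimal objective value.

34

Relaxing integrality, the LP optimum is 37.36 at (x_1,x_2) = (4.64, 2.09), which is not an integer point.
(x_1,x_2)=(4,2): 1·4+4·2=12≤13, 6·4+2·2=28≤32, objective 34.
(x_1,x_2)=(3,2): 1·3+4·2=11≤13, 6·3+2·2=22≤32, objective 30.
(x_1,x_2)=(5,1): 1·5+4·1=9≤13, 6·5+2·1=32≤32, objective 29.
No feasible integer point exceeds 34.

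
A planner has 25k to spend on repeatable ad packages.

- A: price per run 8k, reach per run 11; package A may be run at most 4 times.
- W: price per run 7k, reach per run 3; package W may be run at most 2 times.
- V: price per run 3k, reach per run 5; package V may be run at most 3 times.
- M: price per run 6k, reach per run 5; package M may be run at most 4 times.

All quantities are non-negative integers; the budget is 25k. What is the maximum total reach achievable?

This is a bounded integer knapsack.
3×A: price 24 ≤ 25, reach 3·11 = 33.
2×A and 3×V: price 25 ≤ 25, reach 2·11 + 3·5 = 37.
Best is 37.

37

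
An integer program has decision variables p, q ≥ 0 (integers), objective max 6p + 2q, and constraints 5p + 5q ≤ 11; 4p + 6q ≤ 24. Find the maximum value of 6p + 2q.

(p,q)=(2,0): 5·2+5·0=10≤11, 4·2+6·0=8≤24, objective 12.
(p,q)=(1,1): 5·1+5·1=10≤11, 4·1+6·1=10≤24, objective 8.
The best lattice point is (2,0), giving 12.

12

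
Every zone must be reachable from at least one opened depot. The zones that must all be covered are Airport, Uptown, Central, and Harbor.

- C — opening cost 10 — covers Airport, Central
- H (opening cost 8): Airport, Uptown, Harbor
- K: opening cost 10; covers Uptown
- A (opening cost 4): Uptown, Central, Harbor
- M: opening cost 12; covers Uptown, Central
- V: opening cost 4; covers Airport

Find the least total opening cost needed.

Choose A and V: together they cover Airport, Uptown, Central, Harbor — every zone.
Total opening cost: 4 + 4 = 8.
No cover costs less than 8.

8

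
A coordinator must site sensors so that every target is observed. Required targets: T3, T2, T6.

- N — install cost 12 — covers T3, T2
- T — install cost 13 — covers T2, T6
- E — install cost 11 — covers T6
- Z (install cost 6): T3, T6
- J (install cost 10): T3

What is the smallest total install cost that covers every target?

Choose N and Z: together they cover T3, T2, T6 — every target.
Total install cost: 12 + 6 = 18.
No cover costs less than 18.

18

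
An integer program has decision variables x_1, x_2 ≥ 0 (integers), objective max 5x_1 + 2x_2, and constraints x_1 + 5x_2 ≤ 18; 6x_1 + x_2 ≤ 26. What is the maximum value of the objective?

(x_1,x_2)=(4,2): 1·4+5·2=14≤18, 6·4+1·2=26≤26, objective 24.
(x_1,x_2)=(4,1): 1·4+5·1=9≤18, 6·4+1·1=25≤26, objective 22.
(x_1,x_2)=(3,3): 1·3+5·3=18≤18, 6·3+1·3=21≤26, objective 21.
The best lattice point is (4,2), giving 24.

24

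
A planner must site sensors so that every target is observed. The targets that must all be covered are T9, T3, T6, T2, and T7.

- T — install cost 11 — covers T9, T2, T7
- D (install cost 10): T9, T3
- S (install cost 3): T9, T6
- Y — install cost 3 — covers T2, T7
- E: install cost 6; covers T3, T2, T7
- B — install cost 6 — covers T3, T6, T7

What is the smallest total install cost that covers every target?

The greedy cost-per-new-target heuristic would pick S, Y, and E for 12, but a cheaper cover exists.
Choose S and E: together they cover T9, T3, T6, T2, T7 — every target.
Total install cost: 3 + 6 = 9.
No cover costs less than 9.

9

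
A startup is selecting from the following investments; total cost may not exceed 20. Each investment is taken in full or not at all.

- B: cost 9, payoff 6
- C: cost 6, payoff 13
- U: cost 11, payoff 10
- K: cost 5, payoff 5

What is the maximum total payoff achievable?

Take B, C, and K: cost 9 + 6 + 5 = 20 ≤ 20, payoff 6 + 13 + 5 = 24.
No other feasible combination does better.

24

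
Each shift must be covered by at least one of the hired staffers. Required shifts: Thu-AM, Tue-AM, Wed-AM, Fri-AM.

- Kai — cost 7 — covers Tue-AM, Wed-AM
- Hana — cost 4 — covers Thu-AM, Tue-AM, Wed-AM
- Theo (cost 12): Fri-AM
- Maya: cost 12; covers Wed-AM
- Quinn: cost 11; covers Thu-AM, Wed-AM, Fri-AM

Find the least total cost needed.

Choose Hana and Quinn: together they cover Thu-AM, Tue-AM, Wed-AM, Fri-AM — every shift.
Total cost: 4 + 11 = 15.
No cover costs less than 15.

15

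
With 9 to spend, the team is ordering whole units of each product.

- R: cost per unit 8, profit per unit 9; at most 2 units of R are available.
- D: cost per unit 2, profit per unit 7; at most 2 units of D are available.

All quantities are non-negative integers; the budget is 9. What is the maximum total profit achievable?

14

2×D: cost 4 ≤ 9, profit 2·7 = 14.
1×R: cost 8 ≤ 9, profit 1·9 = 9.
Best is 14.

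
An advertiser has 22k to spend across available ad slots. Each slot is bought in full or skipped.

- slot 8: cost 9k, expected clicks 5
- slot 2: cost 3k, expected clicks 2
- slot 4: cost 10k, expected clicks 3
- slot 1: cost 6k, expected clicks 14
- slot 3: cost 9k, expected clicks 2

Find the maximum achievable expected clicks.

21

This is an integer program with binary decision variables.
Take slot 8, slot 2, and slot 1: cost 9 + 3 + 6 = 18 ≤ 22, expected clicks 5 + 2 + 14 = 21.
No other feasible combination does better.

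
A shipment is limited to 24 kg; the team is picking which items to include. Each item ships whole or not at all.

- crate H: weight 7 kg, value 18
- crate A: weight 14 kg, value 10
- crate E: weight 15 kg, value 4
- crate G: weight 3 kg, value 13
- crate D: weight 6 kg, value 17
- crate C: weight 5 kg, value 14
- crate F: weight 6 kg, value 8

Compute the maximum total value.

62

This is a 0-1 knapsack instance.
crate H + crate G + crate D + crate F: weight 7 + 3 + 6 + 6 = 22 ≤ 24, value 18 + 13 + 17 + 8 = 56.
crate H + crate G + crate D + crate C: weight 7 + 3 + 6 + 5 = 21 ≤ 24, value 18 + 13 + 17 + 14 = 62.
crate H + crate D + crate C + crate F: weight 7 + 6 + 5 + 6 = 24 ≤ 24, value 18 + 17 + 14 + 8 = 57.
Best is crate H, crate G, crate D, and crate C with total value 62.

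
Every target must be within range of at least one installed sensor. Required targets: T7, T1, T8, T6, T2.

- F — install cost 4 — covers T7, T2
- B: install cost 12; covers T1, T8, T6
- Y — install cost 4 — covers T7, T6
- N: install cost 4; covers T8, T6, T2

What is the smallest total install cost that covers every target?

This is an integer covering problem.
The greedy cost-per-new-target heuristic would pick N, F, and B for 20, but a cheaper cover exists.
Choose F and B: together they cover T7, T1, T8, T6, T2 — every target.
Total install cost: 4 + 12 = 16.
No cover costs less than 16.

16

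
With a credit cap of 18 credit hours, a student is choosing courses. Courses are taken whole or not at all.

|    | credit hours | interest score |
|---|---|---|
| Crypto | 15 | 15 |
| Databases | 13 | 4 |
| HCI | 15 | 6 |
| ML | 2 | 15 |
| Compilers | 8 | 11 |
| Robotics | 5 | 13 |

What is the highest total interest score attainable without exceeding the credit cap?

39

This is a 0-1 knapsack instance.
Allowing fractional choices, the relaxed optimum would be about 42.0, but courses are indivisible.
ML + Compilers + Robotics: credit hours 2 + 8 + 5 = 15 ≤ 18, interest score 15 + 11 + 13 = 39.
ML + Robotics: credit hours 2 + 5 = 7 ≤ 18, interest score 15 + 13 = 28.
Crypto + ML: credit hours 15 + 2 = 17 ≤ 18, interest score 15 + 15 = 30.
Best is ML, Compilers, and Robotics with total interest score 39.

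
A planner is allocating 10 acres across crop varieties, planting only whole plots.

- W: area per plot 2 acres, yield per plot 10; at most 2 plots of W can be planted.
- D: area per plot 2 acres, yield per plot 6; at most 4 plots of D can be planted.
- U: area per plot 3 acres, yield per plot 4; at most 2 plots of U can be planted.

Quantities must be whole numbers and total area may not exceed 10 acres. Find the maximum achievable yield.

This is a bounded integer knapsack.
W has the best ratio (10/2); taking only W gives at most 2×10 = 20 (stopped by the supply cap of 2).
Mixing does better — 2×W and 3×D: area 10 ≤ 10, yield 2·10 + 3·6 = 38.

38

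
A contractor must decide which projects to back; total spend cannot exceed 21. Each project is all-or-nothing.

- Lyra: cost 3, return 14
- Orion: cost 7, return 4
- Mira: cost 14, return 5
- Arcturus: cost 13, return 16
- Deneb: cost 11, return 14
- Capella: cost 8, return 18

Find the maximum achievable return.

Take Lyra, Orion, and Capella: cost 3 + 7 + 8 = 18 ≤ 21, return 14 + 4 + 18 = 36.
No other feasible combination does better.

36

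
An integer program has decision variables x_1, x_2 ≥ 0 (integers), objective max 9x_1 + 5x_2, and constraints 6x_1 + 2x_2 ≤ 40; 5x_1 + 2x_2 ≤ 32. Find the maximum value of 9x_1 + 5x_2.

(x_1,x_2)=(0,16): 6·0+2·16=32≤40, 5·0+2·16=32≤32, objective 80.
(x_1,x_2)=(0,15): 6·0+2·15=30≤40, 5·0+2·15=30≤32, objective 75.
Maximum is 80 at (x_1,x_2)=(0,16).

80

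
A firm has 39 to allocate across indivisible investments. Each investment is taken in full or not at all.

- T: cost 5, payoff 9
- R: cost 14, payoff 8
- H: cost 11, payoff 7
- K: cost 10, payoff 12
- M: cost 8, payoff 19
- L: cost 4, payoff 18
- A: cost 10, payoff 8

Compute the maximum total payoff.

This is an integer program with binary decision variables.
T + H + K + M + L: cost 5 + 11 + 10 + 8 + 4 = 38 ≤ 39, payoff 9 + 7 + 12 + 19 + 18 = 65.
T + K + M + L + A: cost 5 + 10 + 8 + 4 + 10 = 37 ≤ 39, payoff 9 + 12 + 19 + 18 + 8 = 66.
Best is T, K, M, L, and A with total payoff 66.

66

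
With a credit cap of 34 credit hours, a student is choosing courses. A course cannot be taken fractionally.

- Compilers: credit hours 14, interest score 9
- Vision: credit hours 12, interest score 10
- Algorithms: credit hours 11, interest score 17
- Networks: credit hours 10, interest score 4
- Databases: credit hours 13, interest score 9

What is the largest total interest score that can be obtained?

Vision + Algorithms + Networks: credit hours 12 + 11 + 10 = 33 ≤ 34, interest score 10 + 17 + 4 = 31.
Vision + Algorithms: credit hours 12 + 11 = 23 ≤ 34, interest score 10 + 17 = 27.
Algorithms + Networks + Databases: credit hours 11 + 10 + 13 = 34 ≤ 34, interest score 17 + 4 + 9 = 30.
Best is Vision, Algorithms, and Networks with total interest score 31.

31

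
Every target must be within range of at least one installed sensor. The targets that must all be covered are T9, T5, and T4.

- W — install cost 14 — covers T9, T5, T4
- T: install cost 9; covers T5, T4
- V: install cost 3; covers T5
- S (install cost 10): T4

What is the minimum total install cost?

14

The greedy cost-per-new-target heuristic would pick V and W for 17, but a cheaper cover exists.
W alone covers T9, T5, T4 — every target.
Total install cost: 14.
No cover costs less than 14.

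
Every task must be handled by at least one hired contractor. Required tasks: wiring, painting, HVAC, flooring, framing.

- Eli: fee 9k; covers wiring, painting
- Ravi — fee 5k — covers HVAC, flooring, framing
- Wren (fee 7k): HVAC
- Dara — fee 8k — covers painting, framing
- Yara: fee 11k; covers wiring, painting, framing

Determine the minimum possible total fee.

14

Choose Eli and Ravi: together they cover wiring, painting, HVAC, flooring, framing — every task.
Total fee: 9 + 5 = 14.
No cover costs less than 14.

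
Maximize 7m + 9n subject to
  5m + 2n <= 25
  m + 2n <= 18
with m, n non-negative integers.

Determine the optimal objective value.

The continuous relaxation peaks at (1.75, 8.12) with value 85.38; rounding to a feasible lattice point costs some objective.
(m,n)=(0,9): 5·0+2·9=18≤25, 1·0+2·9=18≤18, objective 81.
(m,n)=(1,8): 5·1+2·8=21≤25, 1·1+2·8=17≤18, objective 79.
Maximum is 81 at (m,n)=(0,9).

81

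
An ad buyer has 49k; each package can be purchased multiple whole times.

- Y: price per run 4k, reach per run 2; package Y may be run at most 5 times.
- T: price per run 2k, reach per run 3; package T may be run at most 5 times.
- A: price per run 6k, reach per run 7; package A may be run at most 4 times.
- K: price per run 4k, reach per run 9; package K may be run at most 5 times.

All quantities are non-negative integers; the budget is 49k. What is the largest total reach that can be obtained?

81

Take 5×T, 3×A, and 5×K: price 48 ≤ 49, reach 5·3 + 3·7 + 5·9 = 81.
K has the best ratio (9/4) and is taken to its limit of 5; remaining capacity is filled optimally with the others.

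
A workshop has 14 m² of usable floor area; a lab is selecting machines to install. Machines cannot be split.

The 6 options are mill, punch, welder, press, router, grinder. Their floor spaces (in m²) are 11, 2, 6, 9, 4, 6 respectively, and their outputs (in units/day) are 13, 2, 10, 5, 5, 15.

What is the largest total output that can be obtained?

27

Treat it as a binary knapsack problem.
Allowing fractional choices, the relaxed optimum would be about 27.5, but machines are indivisible.
welder + grinder: floor space 6 + 6 = 12 ≤ 14, output 10 + 15 = 25.
punch + router + grinder: floor space 2 + 4 + 6 = 12 ≤ 14, output 2 + 5 + 15 = 22.
punch + welder + grinder: floor space 2 + 6 + 6 = 14 ≤ 14, output 2 + 10 + 15 = 27.
Best is punch, welder, and grinder with total output 27.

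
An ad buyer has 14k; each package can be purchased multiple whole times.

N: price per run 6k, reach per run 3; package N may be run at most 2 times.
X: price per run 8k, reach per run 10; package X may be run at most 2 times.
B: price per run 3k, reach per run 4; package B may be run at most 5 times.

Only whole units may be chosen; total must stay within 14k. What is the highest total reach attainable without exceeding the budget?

This is a bounded integer knapsack.
1×X and 2×B: price 14 ≤ 14, reach 1·10 + 2·4 = 18.
4×B: price 12 ≤ 14, reach 4·4 = 16.
Best is 18.

18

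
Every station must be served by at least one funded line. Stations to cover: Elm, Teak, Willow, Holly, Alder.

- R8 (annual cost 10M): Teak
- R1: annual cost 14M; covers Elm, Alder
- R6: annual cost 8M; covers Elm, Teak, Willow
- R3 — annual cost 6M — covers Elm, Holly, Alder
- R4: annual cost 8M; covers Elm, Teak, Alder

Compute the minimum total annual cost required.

14

Choose R6 and R3: together they cover Elm, Teak, Willow, Holly, Alder — every station.
Total annual cost: 8 + 6 = 14.
No cover costs less than 14.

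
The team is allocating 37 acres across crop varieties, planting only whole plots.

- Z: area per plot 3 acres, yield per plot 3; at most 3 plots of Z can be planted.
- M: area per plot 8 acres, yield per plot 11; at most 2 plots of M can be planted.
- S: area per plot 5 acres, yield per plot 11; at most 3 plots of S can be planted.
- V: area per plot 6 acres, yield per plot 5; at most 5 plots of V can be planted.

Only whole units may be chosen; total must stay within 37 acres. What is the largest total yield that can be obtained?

2×M, 3×S, and 1×V: area 37 ≤ 37, yield 2·11 + 3·11 + 1·5 = 60.
2×Z, 2×M, and 3×S: area 37 ≤ 37, yield 2·3 + 2·11 + 3·11 = 61.
Best is 61.

61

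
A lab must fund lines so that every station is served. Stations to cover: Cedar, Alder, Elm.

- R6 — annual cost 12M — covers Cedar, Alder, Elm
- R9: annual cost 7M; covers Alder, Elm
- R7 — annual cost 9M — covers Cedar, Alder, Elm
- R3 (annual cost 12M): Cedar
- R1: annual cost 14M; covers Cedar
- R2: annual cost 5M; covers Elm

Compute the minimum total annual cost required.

9

R7 alone covers Cedar, Alder, Elm — every station.
Total annual cost: 9.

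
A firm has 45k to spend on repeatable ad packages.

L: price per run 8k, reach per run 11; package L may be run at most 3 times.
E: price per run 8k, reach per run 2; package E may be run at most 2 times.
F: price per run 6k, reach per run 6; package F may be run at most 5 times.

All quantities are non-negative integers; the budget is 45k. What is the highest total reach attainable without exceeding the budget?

51

This is a bounded integer knapsack.
L has the best ratio (11/8); taking only L gives at most 3×11 = 33 (stopped by the supply cap of 3).
Mixing does better — 3×L and 3×F: price 42 ≤ 45, reach 3·11 + 3·6 = 51.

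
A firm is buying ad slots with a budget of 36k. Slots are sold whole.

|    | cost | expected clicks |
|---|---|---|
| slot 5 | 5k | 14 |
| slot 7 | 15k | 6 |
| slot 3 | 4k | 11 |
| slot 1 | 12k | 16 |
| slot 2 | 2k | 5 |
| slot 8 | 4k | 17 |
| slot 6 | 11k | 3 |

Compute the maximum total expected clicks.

This is an integer program with binary decision variables.
Take slot 5, slot 3, slot 1, slot 2, and slot 8: cost 5 + 4 + 12 + 2 + 4 = 27 ≤ 36, expected clicks 14 + 11 + 16 + 5 + 17 = 63.
No other feasible combination does better.

63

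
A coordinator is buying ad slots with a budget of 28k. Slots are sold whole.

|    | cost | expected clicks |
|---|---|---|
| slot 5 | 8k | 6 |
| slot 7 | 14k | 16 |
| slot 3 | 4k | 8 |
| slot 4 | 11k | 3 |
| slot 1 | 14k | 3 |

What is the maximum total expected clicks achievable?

30

Allowing fractional choices, the relaxed optimum would be about 30.5, but ad slots are indivisible.
slot 5 + slot 7 + slot 3: cost 8 + 14 + 4 = 26 ≤ 28, expected clicks 6 + 16 + 8 = 30.
slot 7 + slot 3: cost 14 + 4 = 18 ≤ 28, expected clicks 16 + 8 = 24.
Best is slot 5, slot 7, and slot 3 with total expected clicks 30.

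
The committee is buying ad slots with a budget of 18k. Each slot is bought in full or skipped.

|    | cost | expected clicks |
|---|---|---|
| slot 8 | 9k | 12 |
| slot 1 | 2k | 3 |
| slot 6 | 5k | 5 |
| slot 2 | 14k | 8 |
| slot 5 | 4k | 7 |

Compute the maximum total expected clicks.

Take slot 8, slot 6, and slot 5: cost 9 + 5 + 4 = 18 ≤ 18, expected clicks 12 + 5 + 7 = 24.
No other feasible combination does better.

24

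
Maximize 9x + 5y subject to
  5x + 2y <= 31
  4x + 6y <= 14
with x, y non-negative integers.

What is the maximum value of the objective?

27

The continuous relaxation peaks at (3.5, 0) with value 31.50; rounding to a feasible lattice point costs some objective.
(x,y)=(3,0): 5·3+2·0=15≤31, 4·3+6·0=12≤14, objective 27.
(x,y)=(2,1): 5·2+2·1=12≤31, 4·2+6·1=14≤14, objective 23.
(x,y)=(2,0): 5·2+2·0=10≤31, 4·2+6·0=8≤14, objective 18.
The best lattice point is (3,0), giving 27.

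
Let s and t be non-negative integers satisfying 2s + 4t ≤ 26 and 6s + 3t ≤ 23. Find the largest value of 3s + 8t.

48

Relaxing integrality, the LP optimum is 52.00 at (s,t) = (0, 6.5), which is not an integer point.
(s,t)=(0,6): 2·0+4·6=24≤26, 6·0+3·6=18≤23, objective 48.
(s,t)=(1,5): 2·1+4·5=22≤26, 6·1+3·5=21≤23, objective 43.
(s,t)=(0,5): 2·0+4·5=20≤26, 6·0+3·5=15≤23, objective 40.
Maximum is 48 at (s,t)=(0,6).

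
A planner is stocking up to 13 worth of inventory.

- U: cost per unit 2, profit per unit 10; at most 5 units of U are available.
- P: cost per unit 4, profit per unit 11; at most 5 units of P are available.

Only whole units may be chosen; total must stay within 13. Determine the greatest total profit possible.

This is a bounded integer knapsack.
U has the best ratio (10/2); taking only U gives at most 5×10 = 50 (stopped by the supply cap of 5).
Mixing does better — 4×U and 1×P: cost 12 ≤ 13, profit 4·10 + 1·11 = 51.

51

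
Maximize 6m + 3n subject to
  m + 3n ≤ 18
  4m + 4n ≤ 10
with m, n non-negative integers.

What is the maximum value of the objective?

12

(m,n)=(2,0): 1·2+3·0=2≤18, 4·2+4·0=8≤10, objective 12.
(m,n)=(1,1): 1·1+3·1=4≤18, 4·1+4·1=8≤10, objective 9.
No feasible integer point exceeds 12.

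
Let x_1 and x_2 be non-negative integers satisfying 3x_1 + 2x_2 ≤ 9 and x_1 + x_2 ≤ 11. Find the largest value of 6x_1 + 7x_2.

The continuous relaxation peaks at (0, 4.5) with value 31.50; rounding to a feasible lattice point costs some objective.
(x_1,x_2)=(0,4) is feasible, giving 28.
(x_1,x_2)=(1,3) is feasible, giving 27.
(x_1,x_2)=(0,3) is feasible, giving 21.
The best lattice point is (0,4), giving 28.

28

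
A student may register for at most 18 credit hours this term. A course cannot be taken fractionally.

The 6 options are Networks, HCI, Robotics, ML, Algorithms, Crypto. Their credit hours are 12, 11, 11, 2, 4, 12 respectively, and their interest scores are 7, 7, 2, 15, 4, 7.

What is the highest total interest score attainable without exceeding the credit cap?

Take HCI, ML, and Algorithms: credit hours 11 + 2 + 4 = 17 ≤ 18, interest score 7 + 15 + 4 = 26.
No feasible combination exceeds this.

26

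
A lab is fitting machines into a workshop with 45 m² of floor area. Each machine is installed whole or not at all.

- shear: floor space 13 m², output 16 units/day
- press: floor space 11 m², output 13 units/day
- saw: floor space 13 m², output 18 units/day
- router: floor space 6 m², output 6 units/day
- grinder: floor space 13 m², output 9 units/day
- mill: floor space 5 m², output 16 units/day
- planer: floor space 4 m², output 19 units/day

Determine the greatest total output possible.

Allowing fractional choices, the relaxed optimum would be about 80.8, but machines are indivisible.
shear + press + router + mill + planer: floor space 13 + 11 + 6 + 5 + 4 = 39 ≤ 45, output 16 + 13 + 6 + 16 + 19 = 70.
press + saw + router + mill + planer: floor space 11 + 13 + 6 + 5 + 4 = 39 ≤ 45, output 13 + 18 + 6 + 16 + 19 = 72.
shear + saw + router + mill + planer: floor space 13 + 13 + 6 + 5 + 4 = 41 ≤ 45, output 16 + 18 + 6 + 16 + 19 = 75.
Best is shear, saw, router, mill, and planer with total output 75.

75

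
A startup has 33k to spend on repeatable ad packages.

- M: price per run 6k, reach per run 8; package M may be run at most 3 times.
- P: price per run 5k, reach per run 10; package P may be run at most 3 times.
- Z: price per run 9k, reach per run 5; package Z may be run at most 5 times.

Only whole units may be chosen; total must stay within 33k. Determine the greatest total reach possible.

54

2×M and 3×P: price 27 ≤ 33, reach 2·8 + 3·10 = 46.
3×M and 3×P: price 33 ≤ 33, reach 3·8 + 3·10 = 54.
Best is 54.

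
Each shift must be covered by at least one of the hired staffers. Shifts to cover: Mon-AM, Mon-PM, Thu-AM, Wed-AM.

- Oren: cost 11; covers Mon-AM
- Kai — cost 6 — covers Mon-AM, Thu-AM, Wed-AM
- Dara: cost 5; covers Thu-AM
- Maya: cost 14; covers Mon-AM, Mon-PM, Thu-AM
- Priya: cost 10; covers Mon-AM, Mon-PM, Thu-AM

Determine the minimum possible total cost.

16

This is a weighted set-cover instance.
Choose Kai and Priya: together they cover Mon-AM, Mon-PM, Thu-AM, Wed-AM — every shift.
Total cost: 6 + 10 = 16.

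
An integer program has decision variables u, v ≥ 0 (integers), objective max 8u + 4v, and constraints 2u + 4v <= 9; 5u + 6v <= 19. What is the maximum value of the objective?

24

Relaxing integrality, the LP optimum is 30.40 at (u,v) = (3.8, 0), which is not an integer point.
(u,v)=(3,0): 2·3+4·0=6≤9, 5·3+6·0=15≤19, objective 24.
(u,v)=(2,1): 2·2+4·1=8≤9, 5·2+6·1=16≤19, objective 20.
(u,v)=(2,0): 2·2+4·0=4≤9, 5·2+6·0=10≤19, objective 16.
Maximum is 24 at (u,v)=(3,0).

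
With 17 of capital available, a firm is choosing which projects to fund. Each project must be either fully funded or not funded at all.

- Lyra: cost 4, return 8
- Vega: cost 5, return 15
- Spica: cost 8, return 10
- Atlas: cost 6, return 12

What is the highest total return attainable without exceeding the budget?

35

Allowing fractional choices, the relaxed optimum would be about 37.5, but projects are indivisible.
Lyra + Vega + Spica: cost 4 + 5 + 8 = 17 ≤ 17, return 8 + 15 + 10 = 33.
Vega + Atlas: cost 5 + 6 = 11 ≤ 17, return 15 + 12 = 27.
Lyra + Vega + Atlas: cost 4 + 5 + 6 = 15 ≤ 17, return 8 + 15 + 12 = 35.
Best is Lyra, Vega, and Atlas with total return 35.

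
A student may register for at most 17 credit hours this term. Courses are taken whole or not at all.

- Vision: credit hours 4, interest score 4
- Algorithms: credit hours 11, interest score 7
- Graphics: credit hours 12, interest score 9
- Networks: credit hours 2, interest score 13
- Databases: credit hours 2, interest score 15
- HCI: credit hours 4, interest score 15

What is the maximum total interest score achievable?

47

Allowing fractional choices, the relaxed optimum would be about 50.8, but courses are indivisible.
Networks + Databases + HCI: credit hours 2 + 2 + 4 = 8 ≤ 17, interest score 13 + 15 + 15 = 43.
Vision + Networks + Databases + HCI: credit hours 4 + 2 + 2 + 4 = 12 ≤ 17, interest score 4 + 13 + 15 + 15 = 47.
Best is Vision, Networks, Databases, and HCI with total interest score 47.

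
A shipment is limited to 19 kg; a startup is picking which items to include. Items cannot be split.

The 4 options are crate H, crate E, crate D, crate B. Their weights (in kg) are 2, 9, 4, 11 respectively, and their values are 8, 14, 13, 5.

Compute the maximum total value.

crate H + crate D + crate B: weight 2 + 4 + 11 = 17 ≤ 19, value 8 + 13 + 5 = 26.
crate E + crate D: weight 9 + 4 = 13 ≤ 19, value 14 + 13 = 27.
crate H + crate E + crate D: weight 2 + 9 + 4 = 15 ≤ 19, value 8 + 14 + 13 = 35.
Best is crate H, crate E, and crate D with total value 35.

35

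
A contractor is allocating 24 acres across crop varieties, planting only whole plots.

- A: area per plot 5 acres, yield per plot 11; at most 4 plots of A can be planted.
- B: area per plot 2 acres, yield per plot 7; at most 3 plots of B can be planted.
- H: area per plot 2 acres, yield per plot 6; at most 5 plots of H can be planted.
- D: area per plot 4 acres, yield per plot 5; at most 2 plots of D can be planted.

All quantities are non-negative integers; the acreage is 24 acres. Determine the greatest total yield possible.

67

B has the best ratio (7/2); taking only B gives at most 3×7 = 21 (stopped by the supply cap of 3).
Mixing does better — 2×A, 3×B, and 4×H: area 24 ≤ 24, yield 2·11 + 3·7 + 4·6 = 67.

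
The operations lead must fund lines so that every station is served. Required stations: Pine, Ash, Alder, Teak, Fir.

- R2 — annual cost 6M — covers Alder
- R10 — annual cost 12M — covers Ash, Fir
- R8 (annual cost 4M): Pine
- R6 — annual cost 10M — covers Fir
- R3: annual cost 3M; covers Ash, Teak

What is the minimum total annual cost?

Choose R2, R8, R6, and R3: together they cover Pine, Ash, Alder, Teak, Fir — every station.
Total annual cost: 6 + 4 + 10 + 3 = 23.
No cover costs less than 23.

23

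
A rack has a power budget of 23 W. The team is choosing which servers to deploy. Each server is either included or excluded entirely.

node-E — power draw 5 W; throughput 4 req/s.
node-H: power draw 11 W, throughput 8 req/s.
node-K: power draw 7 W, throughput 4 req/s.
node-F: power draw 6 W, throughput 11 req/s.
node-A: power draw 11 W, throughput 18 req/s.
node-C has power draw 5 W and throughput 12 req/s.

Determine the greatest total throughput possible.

41

Allowing fractional choices, the relaxed optimum would be about 41.8, but servers are indivisible.
node-F + node-A + node-C: power draw 6 + 11 + 5 = 22 ≤ 23, throughput 11 + 18 + 12 = 41.
node-K + node-A + node-C: power draw 7 + 11 + 5 = 23 ≤ 23, throughput 4 + 18 + 12 = 34.
node-E + node-A + node-C: power draw 5 + 11 + 5 = 21 ≤ 23, throughput 4 + 18 + 12 = 34.
Best is node-F, node-A, and node-C with total throughput 41.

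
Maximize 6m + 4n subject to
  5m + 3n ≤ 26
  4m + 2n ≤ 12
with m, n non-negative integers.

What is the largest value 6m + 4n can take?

(m,n)=(0,6) is feasible, giving 24.
(m,n)=(0,5) is feasible, giving 20.
The best lattice point is (0,6), giving 24.

24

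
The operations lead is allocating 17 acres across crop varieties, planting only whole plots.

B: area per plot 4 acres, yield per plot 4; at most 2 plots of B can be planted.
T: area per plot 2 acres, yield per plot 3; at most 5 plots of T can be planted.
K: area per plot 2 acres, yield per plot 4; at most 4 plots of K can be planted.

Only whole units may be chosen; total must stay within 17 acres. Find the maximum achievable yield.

This is a bounded integer knapsack.
4×T and 4×K: area 16 ≤ 17, yield 4·3 + 4·4 = 28.
5×T and 3×K: area 16 ≤ 17, yield 5·3 + 3·4 = 27.
Best is 28.

28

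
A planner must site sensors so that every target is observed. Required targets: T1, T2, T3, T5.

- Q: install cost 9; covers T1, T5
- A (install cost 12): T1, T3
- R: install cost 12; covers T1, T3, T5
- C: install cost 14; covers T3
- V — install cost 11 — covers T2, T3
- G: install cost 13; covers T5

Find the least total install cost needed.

Choose Q and V: together they cover T1, T2, T3, T5 — every target.
Total install cost: 9 + 11 = 20.

20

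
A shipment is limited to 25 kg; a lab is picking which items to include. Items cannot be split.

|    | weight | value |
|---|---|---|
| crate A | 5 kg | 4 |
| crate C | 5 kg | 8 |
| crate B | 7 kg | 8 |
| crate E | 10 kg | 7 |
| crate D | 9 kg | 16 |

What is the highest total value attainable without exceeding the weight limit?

This is an integer program with binary decision variables.
Allowing fractional choices, the relaxed optimum would be about 35.2, but items are indivisible.
crate C + crate E + crate D: weight 5 + 10 + 9 = 24 ≤ 25, value 8 + 7 + 16 = 31.
crate C + crate B + crate D: weight 5 + 7 + 9 = 21 ≤ 25, value 8 + 8 + 16 = 32.
Best is crate C, crate B, and crate D with total value 32.

32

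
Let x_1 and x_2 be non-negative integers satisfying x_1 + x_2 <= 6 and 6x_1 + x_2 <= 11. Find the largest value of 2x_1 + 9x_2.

54

(x_1,x_2)=(0,6): 1·0+1·6=6≤6, 6·0+1·6=6≤11, objective 54.
(x_1,x_2)=(1,5): 1·1+1·5=6≤6, 6·1+1·5=11≤11, objective 47.
(x_1,x_2)=(0,5): 1·0+1·5=5≤6, 6·0+1·5=5≤11, objective 45.
No feasible integer point exceeds 54.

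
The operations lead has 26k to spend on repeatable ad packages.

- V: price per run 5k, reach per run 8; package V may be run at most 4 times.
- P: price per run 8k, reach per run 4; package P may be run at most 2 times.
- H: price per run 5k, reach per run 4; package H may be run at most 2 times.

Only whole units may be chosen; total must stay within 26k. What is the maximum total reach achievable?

36

Take 4×V and 1×H: price 25 ≤ 26, reach 4·8 + 1·4 = 36.
V has the best ratio (8/5) and is taken to its limit of 4; remaining capacity is filled optimally with the others.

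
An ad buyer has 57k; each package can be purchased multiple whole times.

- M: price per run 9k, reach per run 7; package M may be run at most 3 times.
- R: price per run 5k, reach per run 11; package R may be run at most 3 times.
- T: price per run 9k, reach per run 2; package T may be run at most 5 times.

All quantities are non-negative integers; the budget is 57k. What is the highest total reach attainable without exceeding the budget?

Take 3×M, 3×R, and 1×T: price 51 ≤ 57, reach 3·7 + 3·11 + 1·2 = 56.
R has the best ratio (11/5) and is taken to its limit of 3; remaining capacity is filled optimally with the others.

56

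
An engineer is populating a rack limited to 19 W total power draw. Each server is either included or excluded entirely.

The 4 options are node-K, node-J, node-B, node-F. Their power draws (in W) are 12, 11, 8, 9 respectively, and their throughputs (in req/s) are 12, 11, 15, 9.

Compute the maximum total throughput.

Take node-J and node-B: power draw 11 + 8 = 19 ≤ 19, throughput 11 + 15 = 26.
No other feasible combination does better.

26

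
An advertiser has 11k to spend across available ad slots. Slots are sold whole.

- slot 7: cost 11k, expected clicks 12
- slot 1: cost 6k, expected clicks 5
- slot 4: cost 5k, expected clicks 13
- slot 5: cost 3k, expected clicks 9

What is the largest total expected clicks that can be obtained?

Allowing fractional choices, the relaxed optimum would be about 25.3, but ad slots are indivisible.
slot 1 + slot 4: cost 6 + 5 = 11 ≤ 11, expected clicks 5 + 13 = 18.
slot 4 + slot 5: cost 5 + 3 = 8 ≤ 11, expected clicks 13 + 9 = 22.
Best is slot 4 and slot 5 with total expected clicks 22.

22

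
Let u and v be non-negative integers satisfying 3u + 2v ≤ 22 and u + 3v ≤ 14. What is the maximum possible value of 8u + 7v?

(u,v)=(6,2): 3·6+2·2=22≤22, 1·6+3·2=12≤14, objective 62.
(u,v)=(5,3): 3·5+2·3=21≤22, 1·5+3·3=14≤14, objective 61.
(u,v)=(6,1): 3·6+2·1=20≤22, 1·6+3·1=9≤14, objective 55.
Maximum is 62 at (u,v)=(6,2).

62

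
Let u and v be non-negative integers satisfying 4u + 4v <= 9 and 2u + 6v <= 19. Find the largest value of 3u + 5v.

Relaxing integrality, the LP optimum is 11.25 at (u,v) = (0, 2.25), which is not an integer point.
(u,v)=(0,2): 4·0+4·2=8≤9, 2·0+6·2=12≤19, objective 10.
(u,v)=(1,1): 4·1+4·1=8≤9, 2·1+6·1=8≤19, objective 8.
(u,v)=(0,1): 4·0+4·1=4≤9, 2·0+6·1=6≤19, objective 5.
Maximum is 10 at (u,v)=(0,2).

10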